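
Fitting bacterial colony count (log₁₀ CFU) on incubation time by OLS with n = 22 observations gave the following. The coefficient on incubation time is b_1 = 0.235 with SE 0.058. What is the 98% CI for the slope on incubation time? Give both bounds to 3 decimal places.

df = n − 2 = 22 − 2 = 20.
t* = t_{0.01, 20} = 2.527977.
Margin = t* × SE = 2.527977 × 0.058 = 0.14662.
CI: 0.235 ± 0.14662 → (0.088, 0.382).
With 98% confidence, each one-unit increase in incubation time is associated with a change of between 0.088 and 0.382 log₁₀ CFU in bacterial colony count.

(0.088, 0.382)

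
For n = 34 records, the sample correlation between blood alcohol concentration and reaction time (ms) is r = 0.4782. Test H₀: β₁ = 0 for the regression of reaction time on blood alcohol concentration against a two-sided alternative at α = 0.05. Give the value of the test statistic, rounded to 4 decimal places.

t = 3.0801

t = r·√(n − 2)/√(1 − r²) = 0.4782·√32/√0.771325 = 3.0801.
df = n − 2 = 32.
Two-sided p ≈ 0.0042, which is < 0.05, so reject H₀.
There is evidence of a linear association between blood alcohol concentration and reaction time.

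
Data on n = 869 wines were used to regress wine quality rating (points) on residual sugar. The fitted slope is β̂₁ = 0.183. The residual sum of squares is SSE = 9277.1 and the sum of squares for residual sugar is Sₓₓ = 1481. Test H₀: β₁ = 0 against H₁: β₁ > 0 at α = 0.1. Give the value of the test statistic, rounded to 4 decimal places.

t = 2.1529

MSE = SSE/(n − 2) = 9277.1/867 = 10.7002.
SE(β̂₁) = √(MSE/Sₓₓ) = √(10.7002/1481) = 0.085.
t = 0.183 / 0.085 = 2.1529.
df = n − 2 = 867.
One-sided p ≈ 0.0158, which is < 0.1, so reject H₀.
There is evidence that the true slope on residual sugar is positive.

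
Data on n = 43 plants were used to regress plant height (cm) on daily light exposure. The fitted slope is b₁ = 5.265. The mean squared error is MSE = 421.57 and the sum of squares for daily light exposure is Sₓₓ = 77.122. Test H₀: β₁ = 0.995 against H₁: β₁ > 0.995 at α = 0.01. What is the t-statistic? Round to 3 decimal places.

SE(b₁) = √(MSE/Sₓₓ) = √(421.57/77.122) = 2.33801.
t = (5.265 − 0.995) / 2.33801 = 1.826.
df = n − 2 = 41.
One-sided p ≈ 0.0375, which is ≥ 0.01, so fail to reject H₀.
The data do not give significant evidence that the true slope on daily light exposure exceeds 0.995 cm per unit.

t = 1.826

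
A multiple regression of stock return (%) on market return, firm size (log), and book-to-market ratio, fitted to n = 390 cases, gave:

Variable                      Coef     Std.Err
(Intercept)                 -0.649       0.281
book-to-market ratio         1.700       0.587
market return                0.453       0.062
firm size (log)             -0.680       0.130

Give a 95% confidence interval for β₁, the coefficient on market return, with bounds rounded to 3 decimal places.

(0.331, 0.575)

Read off: b = 0.453, SE = 0.062 for market return.
df = n − k − 1 = 390 − 3 − 1 = 386.
t* = t_{0.025, 386} = 1.966129.
Margin = t* × SE = 1.966129 × 0.062 = 0.12190.
CI: 0.453 ± 0.12190 → (0.331, 0.575).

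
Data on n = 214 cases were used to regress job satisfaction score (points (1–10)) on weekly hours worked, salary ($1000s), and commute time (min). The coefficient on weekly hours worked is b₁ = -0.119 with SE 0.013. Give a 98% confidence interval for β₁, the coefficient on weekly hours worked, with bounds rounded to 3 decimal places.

(-0.149, -0.089)

df = n − k − 1 = 214 − 3 − 1 = 210.
t* = t_{0.01, 210} = 2.344236.
Margin = t* × SE = 2.344236 × 0.013 = 0.03048.
CI: -0.119 ± 0.03048 → (-0.149, -0.089).
With 98% confidence, each one-unit increase in weekly hours worked is associated with a change of between -0.149 and -0.089 points (1–10) in job satisfaction score, holding the other predictors fixed.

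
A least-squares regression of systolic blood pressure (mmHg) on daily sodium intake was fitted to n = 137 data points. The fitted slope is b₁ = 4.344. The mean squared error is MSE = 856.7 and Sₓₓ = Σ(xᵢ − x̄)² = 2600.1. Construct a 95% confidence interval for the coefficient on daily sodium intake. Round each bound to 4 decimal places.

(3.2088, 5.4792)

SE(b₁) = √(MSE/Sₓₓ) = √(856.7/2600.1) = 0.57401.
df = n − 2 = 135.
t* = t_{0.025, 135} = 1.977692.
Margin = t* × SE = 1.977692 × 0.57401 = 1.135215.
CI: 4.344 ± 1.135215 → (3.2088, 5.4792).
With 95% confidence, each one-unit increase in daily sodium intake is associated with a change of between 3.2088 and 5.4792 mmHg in systolic blood pressure.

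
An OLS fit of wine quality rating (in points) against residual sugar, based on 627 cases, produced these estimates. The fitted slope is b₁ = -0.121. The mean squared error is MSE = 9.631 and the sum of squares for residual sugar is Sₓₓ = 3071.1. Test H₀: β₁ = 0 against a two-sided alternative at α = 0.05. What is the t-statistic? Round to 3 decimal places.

t = -2.161

SE(b₁) = √(MSE/Sₓₓ) = √(9.631/3071.1) = 0.0560001.
t = -0.121 / 0.0560001 = -2.161.
df = n − 2 = 625.
Two-sided p ≈ 0.0311, which is < 0.05, so reject H₀.
There is evidence that residual sugar is associated with wine quality rating.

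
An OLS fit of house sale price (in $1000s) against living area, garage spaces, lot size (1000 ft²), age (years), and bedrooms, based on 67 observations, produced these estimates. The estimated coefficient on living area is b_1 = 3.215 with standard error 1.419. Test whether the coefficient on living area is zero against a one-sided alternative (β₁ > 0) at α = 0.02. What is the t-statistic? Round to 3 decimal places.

H₀: β₁ = 0 vs H₁: β₁ > 0.
t = (b_1 − β₁⁰)/SE = 3.215 / 1.419 = 2.266.
df = n − k − 1 = 67 − 5 − 1 = 61.
One-sided p ≈ 0.0135, which is < 0.02, so reject H₀.
There is evidence that the true slope on living area is positive, holding the other predictors fixed.

t = 2.266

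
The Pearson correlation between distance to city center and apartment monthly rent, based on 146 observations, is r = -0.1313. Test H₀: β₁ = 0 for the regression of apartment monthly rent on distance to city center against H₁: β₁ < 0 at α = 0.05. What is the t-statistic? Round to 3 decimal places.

t = -1.589

t = r·√(n − 2)/√(1 − r²) = -0.1313·√144/√0.98276 = -1.589.
df = n − 2 = 144.
One-sided p ≈ 0.0571, which is ≥ 0.05, so fail to reject H₀.
The data do not give significant evidence of a linear association between distance to city center and apartment monthly rent.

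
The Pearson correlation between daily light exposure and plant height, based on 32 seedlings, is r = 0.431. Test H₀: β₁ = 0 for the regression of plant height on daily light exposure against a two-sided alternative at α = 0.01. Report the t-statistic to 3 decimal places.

t = 2.616

t = r·√(n − 2)/√(1 − r²) = 0.431·√30/√0.814239 = 2.616.
df = n − 2 = 30.
Two-sided p ≈ 0.0138, which is ≥ 0.01, so fail to reject H₀.
The data do not give significant evidence of a linear association between daily light exposure and plant height.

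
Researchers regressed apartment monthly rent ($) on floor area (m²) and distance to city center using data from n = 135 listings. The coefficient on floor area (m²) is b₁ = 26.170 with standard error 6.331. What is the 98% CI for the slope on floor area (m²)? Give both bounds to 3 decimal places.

(11.261, 41.079)

df = n − k − 1 = 135 − 2 − 1 = 132.
t* = t_{0.01, 132} = 2.35493.
Margin = t* × SE = 2.35493 × 6.331 = 14.90906.
CI: 26.170 ± 14.90906 → (11.261, 41.079).
With 98% confidence, each one-unit increase in floor area (m²) is associated with a change of between 11.261 and 41.079 $ in apartment monthly rent, holding the other predictors fixed.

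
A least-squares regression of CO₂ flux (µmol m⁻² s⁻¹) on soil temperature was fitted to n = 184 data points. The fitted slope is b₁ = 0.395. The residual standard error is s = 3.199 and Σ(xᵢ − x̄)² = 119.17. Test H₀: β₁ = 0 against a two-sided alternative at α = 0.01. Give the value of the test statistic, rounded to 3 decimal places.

SE(b₁) = s/√Sₓₓ = 3.199/√119.17 = 0.293043.
t = 0.395 / 0.293043 = 1.348.
df = n − 2 = 182.
Two-sided p ≈ 0.1794, which is ≥ 0.01, so fail to reject H₀.
The data do not give significant evidence of an association between soil temperature and CO₂ flux.

t = 1.348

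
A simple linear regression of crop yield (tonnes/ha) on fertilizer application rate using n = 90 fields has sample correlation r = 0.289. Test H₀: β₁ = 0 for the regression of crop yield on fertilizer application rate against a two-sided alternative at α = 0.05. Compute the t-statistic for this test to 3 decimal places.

t = 2.832

t = r·√(n − 2)/√(1 − r²) = 0.289·√88/√0.916479 = 2.832.
df = n − 2 = 88.
Two-sided p ≈ 0.0057, which is < 0.05, so reject H₀.
There is evidence of a linear association between fertilizer application rate and crop yield.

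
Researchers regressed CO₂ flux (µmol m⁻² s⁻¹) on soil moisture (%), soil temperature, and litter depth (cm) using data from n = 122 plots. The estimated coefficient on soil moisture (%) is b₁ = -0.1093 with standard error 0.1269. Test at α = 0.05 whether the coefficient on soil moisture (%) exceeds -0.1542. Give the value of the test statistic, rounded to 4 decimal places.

t = 0.3538

H₀: β₁ = -0.1542 vs H₁: β₁ > -0.1542.
t = (b₁ − β₁⁰)/SE = (-0.1093 − (-0.1542)) / 0.1269 = 0.3538.
df = n − k − 1 = 122 − 3 − 1 = 118.
One-sided p ≈ 0.3621, which is ≥ 0.05, so fail to reject H₀.
The data do not give significant evidence that the true slope on soil moisture (%) exceeds -0.1542 µmol m⁻² s⁻¹ per unit, holding the other predictors fixed.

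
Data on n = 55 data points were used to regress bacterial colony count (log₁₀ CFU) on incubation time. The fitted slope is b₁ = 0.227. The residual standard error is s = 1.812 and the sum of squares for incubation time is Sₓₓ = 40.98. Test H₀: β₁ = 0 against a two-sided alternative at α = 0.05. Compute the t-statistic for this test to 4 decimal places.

t = 0.8020

SE(b₁) = s/√Sₓₓ = 1.812/√40.98 = 0.283056.
t = 0.227 / 0.283056 = 0.8020.
df = n − 2 = 53.
Two-sided p ≈ 0.4262, which is ≥ 0.05, so fail to reject H₀.
The data do not give significant evidence of an association between incubation time and bacterial colony count.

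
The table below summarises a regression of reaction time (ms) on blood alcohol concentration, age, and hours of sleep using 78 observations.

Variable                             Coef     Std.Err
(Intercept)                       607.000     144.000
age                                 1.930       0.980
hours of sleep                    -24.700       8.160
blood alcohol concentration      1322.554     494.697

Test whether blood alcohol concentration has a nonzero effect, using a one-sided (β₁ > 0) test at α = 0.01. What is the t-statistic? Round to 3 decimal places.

t = 2.673

Read off: b = 1322.554, SE = 494.697 for blood alcohol concentration.
H₀: β₁ = 0 vs H₁: β₁ > 0.
t = 1322.554 / 494.697 = 2.673.
df = n − k − 1 = 78 − 3 − 1 = 74.
One-sided p ≈ 0.0046, which is < 0.01, so reject H₀.
There is evidence that the true slope on blood alcohol concentration is positive, holding the other predictors fixed.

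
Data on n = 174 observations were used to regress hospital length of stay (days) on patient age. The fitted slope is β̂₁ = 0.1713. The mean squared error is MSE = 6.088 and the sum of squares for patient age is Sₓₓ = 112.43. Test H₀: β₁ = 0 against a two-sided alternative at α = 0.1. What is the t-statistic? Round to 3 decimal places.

SE(β̂₁) = √(MSE/Sₓₓ) = √(6.088/112.43) = 0.2327.
t = 0.1713 / 0.2327 = 0.736.
df = n − 2 = 172.
Two-sided p ≈ 0.4626, which is ≥ 0.1, so fail to reject H₀.
The data do not give significant evidence of an association between patient age and hospital length of stay.

t = 0.736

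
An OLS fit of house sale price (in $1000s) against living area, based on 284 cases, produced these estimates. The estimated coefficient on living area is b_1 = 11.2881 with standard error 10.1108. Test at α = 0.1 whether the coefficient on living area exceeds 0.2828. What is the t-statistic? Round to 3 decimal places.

t = 1.088

H₀: β₁ = 0.2828 vs H₁: β₁ > 0.2828.
t = (b_1 − β₁⁰)/SE = (11.2881 − 0.2828) / 10.1108 = 1.088.
df = n − 2 = 284 − 2 = 282.
One-sided p ≈ 0.1387, which is ≥ 0.1, so fail to reject H₀.
The data do not give significant evidence that the true slope on living area exceeds 0.2828 $1000s per unit.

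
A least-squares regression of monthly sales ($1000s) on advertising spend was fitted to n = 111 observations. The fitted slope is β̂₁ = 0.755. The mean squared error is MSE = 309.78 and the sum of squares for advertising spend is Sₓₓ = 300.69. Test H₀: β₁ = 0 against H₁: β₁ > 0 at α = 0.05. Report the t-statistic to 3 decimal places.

SE(β̂₁) = √(MSE/Sₓₓ) = √(309.78/300.69) = 1.015.
t = 0.755 / 1.015 = 0.744.
df = n − 2 = 109.
One-sided p ≈ 0.2293, which is ≥ 0.05, so fail to reject H₀.
The data do not give significant evidence that the true slope on advertising spend is positive.

t = 0.744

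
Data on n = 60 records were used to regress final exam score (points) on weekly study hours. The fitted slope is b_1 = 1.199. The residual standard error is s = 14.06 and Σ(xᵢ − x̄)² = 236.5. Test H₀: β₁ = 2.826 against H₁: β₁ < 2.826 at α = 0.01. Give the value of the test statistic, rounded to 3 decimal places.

SE(b_1) = s/√Sₓₓ = 14.06/√236.5 = 0.91426.
t = (1.199 − 2.826) / 0.91426 = -1.780.
df = n − 2 = 58.
One-sided p ≈ 0.0402, which is ≥ 0.01, so fail to reject H₀.
The data do not give significant evidence that the true slope on weekly study hours is below 2.826 points per unit.

t = -1.780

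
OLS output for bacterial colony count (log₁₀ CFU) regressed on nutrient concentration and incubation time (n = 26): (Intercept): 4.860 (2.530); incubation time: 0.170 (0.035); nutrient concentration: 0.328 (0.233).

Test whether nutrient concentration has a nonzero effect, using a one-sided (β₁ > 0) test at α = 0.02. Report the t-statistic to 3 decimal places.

t = 1.408

Read off: b = 0.328, SE = 0.233 for nutrient concentration.
H₀: β₁ = 0 vs H₁: β₁ > 0.
t = 0.328 / 0.233 = 1.408.
df = n − k − 1 = 26 − 2 − 1 = 23.
One-sided p ≈ 0.0863, which is ≥ 0.02, so fail to reject H₀.
The data do not give significant evidence that the true slope on nutrient concentration is positive, holding the other predictors fixed.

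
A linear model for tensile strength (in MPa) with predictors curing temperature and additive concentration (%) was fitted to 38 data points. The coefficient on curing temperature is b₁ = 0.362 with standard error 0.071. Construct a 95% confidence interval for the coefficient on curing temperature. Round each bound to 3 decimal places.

(0.218, 0.506)

df = n − k − 1 = 38 − 2 − 1 = 35.
t* = t_{0.025, 35} = 2.030108.
Margin = t* × SE = 2.030108 × 0.071 = 0.14414.
CI: 0.362 ± 0.14414 → (0.218, 0.506).
With 95% confidence, each one-unit increase in curing temperature is associated with a change of between 0.218 and 0.506 MPa in tensile strength, holding the other predictors fixed.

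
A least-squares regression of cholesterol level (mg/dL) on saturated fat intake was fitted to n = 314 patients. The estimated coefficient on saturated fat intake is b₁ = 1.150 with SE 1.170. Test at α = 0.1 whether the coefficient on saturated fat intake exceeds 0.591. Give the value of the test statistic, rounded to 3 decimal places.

t = 0.478

H₀: β₁ = 0.591 vs H₁: β₁ > 0.591.
t = (b₁ − β₁⁰)/SE = (1.150 − 0.591) / 1.170 = 0.478.
df = n − 2 = 314 − 2 = 312.
One-sided p ≈ 0.3166, which is ≥ 0.1, so fail to reject H₀.
The data do not give significant evidence that the true slope on saturated fat intake exceeds 0.591 mg/dL per unit.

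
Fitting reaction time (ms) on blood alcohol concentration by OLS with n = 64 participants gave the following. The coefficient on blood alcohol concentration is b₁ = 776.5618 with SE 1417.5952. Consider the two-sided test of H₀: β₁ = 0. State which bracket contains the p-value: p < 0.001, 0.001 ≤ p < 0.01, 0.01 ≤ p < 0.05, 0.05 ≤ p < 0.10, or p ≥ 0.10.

p ≥ 0.10

t = 776.5618 / 1417.5952 = 0.548.
df = n − 2 = 64 − 2 = 62.
Two-sided p = 2·P(T_{62} > |t|) ≈ 0.5858.
So p ≥ 0.10.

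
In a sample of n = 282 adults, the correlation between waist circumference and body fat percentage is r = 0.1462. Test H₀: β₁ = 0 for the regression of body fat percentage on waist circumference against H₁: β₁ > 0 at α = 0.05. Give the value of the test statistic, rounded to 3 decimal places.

t = 2.473

t = r·√(n − 2)/√(1 − r²) = 0.1462·√280/√0.978626 = 2.473.
df = n − 2 = 280.
One-sided p ≈ 0.0070, which is < 0.05, so reject H₀.
There is evidence of a linear association between waist circumference and body fat percentage.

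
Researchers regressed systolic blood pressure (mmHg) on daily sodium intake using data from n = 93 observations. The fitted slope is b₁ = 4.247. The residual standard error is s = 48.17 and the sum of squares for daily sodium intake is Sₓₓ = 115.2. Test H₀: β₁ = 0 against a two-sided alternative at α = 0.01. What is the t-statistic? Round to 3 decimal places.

t = 0.946

SE(b₁) = s/√Sₓₓ = 48.17/√115.2 = 4.48797.
t = 4.247 / 4.48797 = 0.946.
df = n − 2 = 91.
Two-sided p ≈ 0.3465, which is ≥ 0.01, so fail to reject H₀.
The data do not give significant evidence of an association between daily sodium intake and systolic blood pressure.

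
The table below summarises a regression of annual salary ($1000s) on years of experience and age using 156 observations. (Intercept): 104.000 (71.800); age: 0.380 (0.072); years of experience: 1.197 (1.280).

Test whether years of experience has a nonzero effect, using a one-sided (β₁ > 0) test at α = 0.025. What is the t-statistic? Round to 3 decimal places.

t = 0.935

Read off: b = 1.197, SE = 1.280 for years of experience.
H₀: β₁ = 0 vs H₁: β₁ > 0.
t = 1.197 / 1.280 = 0.935.
df = n − k − 1 = 156 − 2 − 1 = 153.
One-sided p ≈ 0.1756, which is ≥ 0.025, so fail to reject H₀.
The data do not give significant evidence that the true slope on years of experience is positive, holding the other predictors fixed.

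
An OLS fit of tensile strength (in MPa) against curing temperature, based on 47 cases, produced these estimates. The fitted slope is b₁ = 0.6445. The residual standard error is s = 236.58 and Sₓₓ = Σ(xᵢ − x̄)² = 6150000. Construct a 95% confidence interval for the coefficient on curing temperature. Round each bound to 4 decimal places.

(0.4524, 0.8366)

SE(b₁) = s/√Sₓₓ = 236.58/√6150000 = 0.0953983.
df = n − 2 = 45.
t* = t_{0.025, 45} = 2.014103.
Margin = t* × SE = 2.014103 × 0.0953983 = 0.192142.
CI: 0.6445 ± 0.192142 → (0.4524, 0.8366).
With 95% confidence, each one-unit increase in curing temperature is associated with a change of between 0.4524 and 0.8366 MPa in tensile strength.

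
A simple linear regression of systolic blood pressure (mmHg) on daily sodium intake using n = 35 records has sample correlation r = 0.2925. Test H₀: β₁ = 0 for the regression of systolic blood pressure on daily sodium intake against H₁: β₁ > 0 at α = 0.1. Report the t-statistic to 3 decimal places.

t = 1.757

t = r·√(n − 2)/√(1 − r²) = 0.2925·√33/√0.914444 = 1.757.
df = n − 2 = 33.
One-sided p ≈ 0.0441, which is < 0.1, so reject H₀.
There is evidence of a linear association between daily sodium intake and systolic blood pressure.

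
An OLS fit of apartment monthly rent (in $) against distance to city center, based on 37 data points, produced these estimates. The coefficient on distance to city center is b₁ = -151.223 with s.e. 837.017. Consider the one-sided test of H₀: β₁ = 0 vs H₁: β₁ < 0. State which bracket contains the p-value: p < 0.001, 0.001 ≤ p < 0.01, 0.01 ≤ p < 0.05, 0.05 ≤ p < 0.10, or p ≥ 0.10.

t = -151.223 / 837.017 = -0.181.
df = n − 2 = 37 − 2 = 35.
One-sided p = P(T_{35} < t) ≈ 0.4288.
So p ≥ 0.10.

p ≥ 0.10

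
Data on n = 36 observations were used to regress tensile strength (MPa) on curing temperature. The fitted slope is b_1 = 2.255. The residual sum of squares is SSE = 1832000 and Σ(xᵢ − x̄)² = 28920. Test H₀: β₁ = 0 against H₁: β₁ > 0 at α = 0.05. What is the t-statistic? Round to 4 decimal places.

t = 1.6520

MSE = SSE/(n − 2) = 1832000/34 = 53882.4.
SE(b_1) = √(MSE/Sₓₓ) = √(53882.4/28920) = 1.36497.
t = 2.255 / 1.36497 = 1.6520.
df = n − 2 = 34.
One-sided p ≈ 0.0539, which is ≥ 0.05, so fail to reject H₀.
The data do not give significant evidence that the true slope on curing temperature is positive.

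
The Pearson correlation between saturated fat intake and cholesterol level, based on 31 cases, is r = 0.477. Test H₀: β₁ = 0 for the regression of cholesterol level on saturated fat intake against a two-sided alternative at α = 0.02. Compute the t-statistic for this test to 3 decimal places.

t = r·√(n − 2)/√(1 − r²) = 0.477·√29/√0.772471 = 2.923.
df = n − 2 = 29.
Two-sided p ≈ 0.0067, which is < 0.02, so reject H₀.
There is evidence of a linear association between saturated fat intake and cholesterol level.

t = 2.923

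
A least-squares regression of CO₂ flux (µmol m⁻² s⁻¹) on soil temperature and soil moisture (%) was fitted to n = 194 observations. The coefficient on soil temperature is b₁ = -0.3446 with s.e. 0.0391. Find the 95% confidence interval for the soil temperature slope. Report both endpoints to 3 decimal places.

(-0.422, -0.267)

df = n − k − 1 = 194 − 2 − 1 = 191.
t* = t_{0.025, 191} = 1.972462.
Margin = t* × SE = 1.972462 × 0.0391 = 0.07712.
CI: -0.3446 ± 0.07712 → (-0.422, -0.267).
With 95% confidence, each one-unit increase in soil temperature is associated with a change of between -0.422 and -0.267 µmol m⁻² s⁻¹ in CO₂ flux, holding the other predictors fixed.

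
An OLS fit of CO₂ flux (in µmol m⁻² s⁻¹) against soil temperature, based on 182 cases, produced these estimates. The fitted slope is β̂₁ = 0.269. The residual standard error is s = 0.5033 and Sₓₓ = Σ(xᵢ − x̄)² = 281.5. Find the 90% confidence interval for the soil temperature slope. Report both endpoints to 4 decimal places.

SE(β̂₁) = s/√Sₓₓ = 0.5033/√281.5 = 0.0299977.
df = n − 2 = 180.
t* = t_{0.05, 180} = 1.653363.
Margin = t* × SE = 1.653363 × 0.0299977 = 0.049597.
CI: 0.269 ± 0.049597 → (0.2194, 0.3186).
With 90% confidence, each one-unit increase in soil temperature is associated with a change of between 0.2194 and 0.3186 µmol m⁻² s⁻¹ in CO₂ flux.

(0.2194, 0.3186)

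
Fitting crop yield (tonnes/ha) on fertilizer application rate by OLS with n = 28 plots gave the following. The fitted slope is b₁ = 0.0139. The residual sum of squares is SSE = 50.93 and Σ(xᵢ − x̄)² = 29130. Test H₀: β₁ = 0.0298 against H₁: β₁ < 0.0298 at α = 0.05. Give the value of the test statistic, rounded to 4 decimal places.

t = -1.9390

MSE = SSE/(n − 2) = 50.93/26 = 1.95885.
SE(b₁) = √(MSE/Sₓₓ) = √(1.95885/29130) = 0.0082003.
t = (0.0139 − 0.0298) / 0.0082003 = -1.9390.
df = n − 2 = 26.
One-sided p ≈ 0.0317, which is < 0.05, so reject H₀.
There is evidence that the true slope on fertilizer application rate is below 0.0298 tonnes/ha per unit.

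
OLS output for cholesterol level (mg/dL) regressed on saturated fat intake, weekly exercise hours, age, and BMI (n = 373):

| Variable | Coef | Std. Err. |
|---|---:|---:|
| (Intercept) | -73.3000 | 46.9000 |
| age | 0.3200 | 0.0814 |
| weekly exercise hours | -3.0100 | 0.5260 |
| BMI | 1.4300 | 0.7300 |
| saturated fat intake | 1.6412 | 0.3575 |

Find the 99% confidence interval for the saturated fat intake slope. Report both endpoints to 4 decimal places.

(0.7155, 2.5669)

Read off: b = 1.6412, SE = 0.3575 for saturated fat intake.
df = n − k − 1 = 373 − 4 − 1 = 368.
t* = t_{0.005, 368} = 2.589255.
Margin = t* × SE = 2.589255 × 0.3575 = 0.925659.
CI: 1.6412 ± 0.925659 → (0.7155, 2.5669).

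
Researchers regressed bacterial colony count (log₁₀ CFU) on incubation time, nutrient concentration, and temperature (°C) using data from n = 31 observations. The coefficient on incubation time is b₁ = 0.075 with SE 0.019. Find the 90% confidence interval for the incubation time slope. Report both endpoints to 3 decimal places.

df = n − k − 1 = 31 − 3 − 1 = 27.
t* = t_{0.05, 27} = 1.703288.
Margin = t* × SE = 1.703288 × 0.019 = 0.03236.
CI: 0.075 ± 0.03236 → (0.043, 0.107).
With 90% confidence, each one-unit increase in incubation time is associated with a change of between 0.043 and 0.107 log₁₀ CFU in bacterial colony count, holding the other predictors fixed.

(0.043, 0.107)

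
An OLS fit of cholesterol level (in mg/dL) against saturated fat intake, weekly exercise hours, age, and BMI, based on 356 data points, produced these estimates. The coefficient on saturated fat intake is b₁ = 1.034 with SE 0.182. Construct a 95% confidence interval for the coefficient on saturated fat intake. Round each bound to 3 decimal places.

df = n − k − 1 = 356 − 4 − 1 = 351.
t* = t_{0.025, 351} = 1.966746.
Margin = t* × SE = 1.966746 × 0.182 = 0.35795.
CI: 1.034 ± 0.35795 → (0.676, 1.392).
With 95% confidence, each one-unit increase in saturated fat intake is associated with a change of between 0.676 and 1.392 mg/dL in cholesterol level, holding the other predictors fixed.

(0.676, 1.392)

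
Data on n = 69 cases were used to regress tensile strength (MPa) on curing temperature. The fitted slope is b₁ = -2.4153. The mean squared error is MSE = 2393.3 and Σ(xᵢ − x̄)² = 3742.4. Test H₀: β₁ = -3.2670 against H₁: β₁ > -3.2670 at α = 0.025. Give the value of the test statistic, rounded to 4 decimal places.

SE(b₁) = √(MSE/Sₓₓ) = √(2393.3/3742.4) = 0.799693.
t = (-2.4153 − (-3.2670)) / 0.799693 = 1.0650.
df = n − 2 = 67.
One-sided p ≈ 0.1453, which is ≥ 0.025, so fail to reject H₀.
The data do not give significant evidence that the true slope on curing temperature exceeds -3.2670 MPa per unit.

t = 1.0650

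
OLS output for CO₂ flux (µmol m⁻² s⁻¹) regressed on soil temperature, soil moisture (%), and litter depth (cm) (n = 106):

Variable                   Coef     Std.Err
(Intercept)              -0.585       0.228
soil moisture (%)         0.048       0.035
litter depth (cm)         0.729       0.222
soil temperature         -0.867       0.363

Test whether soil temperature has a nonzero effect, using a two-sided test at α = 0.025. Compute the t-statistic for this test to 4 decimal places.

t = -2.3884

Read off: b = -0.867, SE = 0.363 for soil temperature.
H₀: β₁ = 0 vs H₁: β₁ ≠ 0.
t = -0.867 / 0.363 = -2.3884.
df = n − k − 1 = 106 − 3 − 1 = 102.
Two-sided p ≈ 0.0188, which is < 0.025, so reject H₀.
There is evidence that soil temperature is associated with CO₂ flux, holding the other predictors fixed.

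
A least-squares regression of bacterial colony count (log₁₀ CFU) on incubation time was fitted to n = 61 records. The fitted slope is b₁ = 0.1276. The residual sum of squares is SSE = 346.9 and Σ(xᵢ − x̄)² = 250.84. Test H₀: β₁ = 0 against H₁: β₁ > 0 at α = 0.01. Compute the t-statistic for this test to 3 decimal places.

MSE = SSE/(n − 2) = 346.9/59 = 5.87966.
SE(b₁) = √(MSE/Sₓₓ) = √(5.87966/250.84) = 0.153101.
t = 0.1276 / 0.153101 = 0.833.
df = n − 2 = 59.
One-sided p ≈ 0.2040, which is ≥ 0.01, so fail to reject H₀.
The data do not give significant evidence that the true slope on incubation time is positive.

t = 0.833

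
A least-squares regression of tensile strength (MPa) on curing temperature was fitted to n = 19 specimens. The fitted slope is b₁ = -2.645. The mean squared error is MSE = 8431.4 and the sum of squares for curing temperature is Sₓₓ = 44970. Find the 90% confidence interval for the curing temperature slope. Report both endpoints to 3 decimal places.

SE(b₁) = √(MSE/Sₓₓ) = √(8431.4/44970) = 0.433001.
df = n − 2 = 17.
t* = t_{0.05, 17} = 1.739607.
Margin = t* × SE = 1.739607 × 0.433001 = 0.75325.
CI: -2.645 ± 0.75325 → (-3.398, -1.892).
With 90% confidence, each one-unit increase in curing temperature is associated with a change of between -3.398 and -1.892 MPa in tensile strength.

(-3.398, -1.892)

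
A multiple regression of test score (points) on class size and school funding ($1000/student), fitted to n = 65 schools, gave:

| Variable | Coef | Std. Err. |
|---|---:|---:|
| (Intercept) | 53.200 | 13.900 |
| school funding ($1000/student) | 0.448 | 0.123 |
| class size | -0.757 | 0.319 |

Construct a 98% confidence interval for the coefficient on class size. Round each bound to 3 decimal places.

Read off: b = -0.757, SE = 0.319 for class size.
df = n − k − 1 = 65 − 2 − 1 = 62.
t* = t_{0.01, 62} = 2.388011.
Margin = t* × SE = 2.388011 × 0.319 = 0.76178.
CI: -0.757 ± 0.76178 → (-1.519, 0.005).

(-1.519, 0.005)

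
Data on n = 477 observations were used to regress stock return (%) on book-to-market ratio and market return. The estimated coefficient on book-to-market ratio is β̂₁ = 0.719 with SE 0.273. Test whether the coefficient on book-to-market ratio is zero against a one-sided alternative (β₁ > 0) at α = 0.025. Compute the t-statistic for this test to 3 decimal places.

H₀: β₁ = 0 vs H₁: β₁ > 0.
t = (β̂₁ − β₁⁰)/SE = 0.719 / 0.273 = 2.634.
df = n − k − 1 = 477 − 2 − 1 = 474.
One-sided p ≈ 0.0044, which is < 0.025, so reject H₀.
There is evidence that the true slope on book-to-market ratio is positive, holding the other predictors fixed.

t = 2.634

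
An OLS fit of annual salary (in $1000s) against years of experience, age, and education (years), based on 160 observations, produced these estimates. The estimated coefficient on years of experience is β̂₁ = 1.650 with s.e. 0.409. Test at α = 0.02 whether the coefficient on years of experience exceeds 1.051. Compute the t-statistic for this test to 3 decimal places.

t = 1.465

H₀: β₁ = 1.051 vs H₁: β₁ > 1.051.
t = (β̂₁ − β₁⁰)/SE = (1.650 − 1.051) / 0.409 = 1.465.
df = n − k − 1 = 160 − 3 − 1 = 156.
One-sided p ≈ 0.0725, which is ≥ 0.02, so fail to reject H₀.
The data do not give significant evidence that the true slope on years of experience exceeds 1.051 $1000s per unit, holding the other predictors fixed.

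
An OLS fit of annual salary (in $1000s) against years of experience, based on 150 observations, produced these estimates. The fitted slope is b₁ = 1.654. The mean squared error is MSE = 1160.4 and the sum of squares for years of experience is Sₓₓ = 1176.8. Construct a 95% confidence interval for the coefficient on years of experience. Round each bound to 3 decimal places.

(-0.308, 3.616)

SE(b₁) = √(MSE/Sₓₓ) = √(1160.4/1176.8) = 0.993008.
df = n − 2 = 148.
t* = t_{0.025, 148} = 1.976122.
Margin = t* × SE = 1.976122 × 0.993008 = 1.96230.
CI: 1.654 ± 1.96230 → (-0.308, 3.616).
With 95% confidence, each one-unit increase in years of experience is associated with a change of between -0.308 and 3.616 $1000s in annual salary.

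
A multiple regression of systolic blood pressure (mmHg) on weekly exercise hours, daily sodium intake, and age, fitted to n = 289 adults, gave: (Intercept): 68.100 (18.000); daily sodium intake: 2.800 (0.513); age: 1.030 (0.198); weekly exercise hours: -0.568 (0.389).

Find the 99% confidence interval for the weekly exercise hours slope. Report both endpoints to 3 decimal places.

Read off: b = -0.568, SE = 0.389 for weekly exercise hours.
df = n − k − 1 = 289 − 3 − 1 = 285.
t* = t_{0.005, 285} = 2.59319.
Margin = t* × SE = 2.59319 × 0.389 = 1.00875.
CI: -0.568 ± 1.00875 → (-1.577, 0.441).

(-1.577, 0.441)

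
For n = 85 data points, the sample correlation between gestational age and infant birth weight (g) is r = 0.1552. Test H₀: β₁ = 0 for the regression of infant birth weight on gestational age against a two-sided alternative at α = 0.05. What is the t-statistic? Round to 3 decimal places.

t = 1.431

t = r·√(n − 2)/√(1 − r²) = 0.1552·√83/√0.975913 = 1.431.
df = n − 2 = 83.
Two-sided p ≈ 0.1561, which is ≥ 0.05, so fail to reject H₀.
The data do not give significant evidence of a linear association between gestational age and infant birth weight.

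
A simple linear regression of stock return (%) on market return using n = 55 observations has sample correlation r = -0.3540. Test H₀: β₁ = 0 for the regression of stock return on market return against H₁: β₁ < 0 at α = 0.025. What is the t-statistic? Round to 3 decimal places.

t = r·√(n − 2)/√(1 − r²) = -0.3540·√53/√0.874684 = -2.756.
df = n − 2 = 53.
One-sided p ≈ 0.0040, which is < 0.025, so reject H₀.
There is evidence of a linear association between market return and stock return.

t = -2.756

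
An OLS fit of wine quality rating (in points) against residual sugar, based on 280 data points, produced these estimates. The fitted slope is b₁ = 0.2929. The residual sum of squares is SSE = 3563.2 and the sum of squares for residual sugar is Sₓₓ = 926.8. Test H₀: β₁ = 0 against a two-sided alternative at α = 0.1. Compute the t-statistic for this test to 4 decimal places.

MSE = SSE/(n − 2) = 3563.2/278 = 12.8173.
SE(b₁) = √(MSE/Sₓₓ) = √(12.8173/926.8) = 0.117599.
t = 0.2929 / 0.117599 = 2.4907.
df = n − 2 = 278.
Two-sided p ≈ 0.0133, which is < 0.1, so reject H₀.
There is evidence that residual sugar is associated with wine quality rating.

t = 2.4907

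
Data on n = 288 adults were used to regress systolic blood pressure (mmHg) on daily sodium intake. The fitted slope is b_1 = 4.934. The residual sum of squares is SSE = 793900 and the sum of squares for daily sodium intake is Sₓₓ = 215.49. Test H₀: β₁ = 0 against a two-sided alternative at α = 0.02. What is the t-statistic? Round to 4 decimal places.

MSE = SSE/(n − 2) = 793900/286 = 2775.87.
SE(b_1) = √(MSE/Sₓₓ) = √(2775.87/215.49) = 3.58911.
t = 4.934 / 3.58911 = 1.3747.
df = n − 2 = 286.
Two-sided p ≈ 0.1703, which is ≥ 0.02, so fail to reject H₀.
The data do not give significant evidence of an association between daily sodium intake and systolic blood pressure.

t = 1.3747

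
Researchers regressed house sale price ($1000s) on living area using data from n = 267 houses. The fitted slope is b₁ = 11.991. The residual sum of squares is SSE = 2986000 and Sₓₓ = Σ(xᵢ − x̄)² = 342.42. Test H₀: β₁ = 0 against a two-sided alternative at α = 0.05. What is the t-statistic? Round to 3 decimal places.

t = 2.090

MSE = SSE/(n − 2) = 2986000/265 = 11267.9.
SE(b₁) = √(MSE/Sₓₓ) = √(11267.9/342.42) = 5.73644.
t = 11.991 / 5.73644 = 2.090.
df = n − 2 = 265.
Two-sided p ≈ 0.0375, which is < 0.05, so reject H₀.
There is evidence that living area is associated with house sale price.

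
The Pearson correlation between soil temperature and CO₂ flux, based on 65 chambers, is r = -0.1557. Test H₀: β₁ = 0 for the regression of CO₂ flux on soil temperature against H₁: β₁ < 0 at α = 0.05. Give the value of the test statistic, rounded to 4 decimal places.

t = -1.2511

t = r·√(n − 2)/√(1 − r²) = -0.1557·√63/√0.975758 = -1.2511.
df = n − 2 = 63.
One-sided p ≈ 0.1078, which is ≥ 0.05, so fail to reject H₀.
The data do not give significant evidence of a linear association between soil temperature and CO₂ flux.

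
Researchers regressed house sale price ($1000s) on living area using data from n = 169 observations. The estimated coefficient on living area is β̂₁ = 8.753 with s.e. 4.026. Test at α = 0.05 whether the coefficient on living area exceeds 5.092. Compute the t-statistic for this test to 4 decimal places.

t = 0.9093

H₀: β₁ = 5.092 vs H₁: β₁ > 5.092.
t = (β̂₁ − β₁⁰)/SE = (8.753 − 5.092) / 4.026 = 0.9093.
df = n − 2 = 169 − 2 = 167.
One-sided p ≈ 0.1822, which is ≥ 0.05, so fail to reject H₀.
The data do not give significant evidence that the true slope on living area exceeds 5.092 $1000s per unit.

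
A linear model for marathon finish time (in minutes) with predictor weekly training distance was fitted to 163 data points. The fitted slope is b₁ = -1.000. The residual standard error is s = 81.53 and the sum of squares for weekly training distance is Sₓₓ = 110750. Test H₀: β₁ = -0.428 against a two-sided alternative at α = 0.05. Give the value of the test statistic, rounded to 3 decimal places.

t = -2.335

SE(b₁) = s/√Sₓₓ = 81.53/√110750 = 0.244988.
t = (-1.000 − (-0.428)) / 0.244988 = -2.335.
df = n − 2 = 161.
Two-sided p ≈ 0.0208, which is < 0.05, so reject H₀.
There is evidence that the true slope on weekly training distance differs from -0.428 minutes per unit.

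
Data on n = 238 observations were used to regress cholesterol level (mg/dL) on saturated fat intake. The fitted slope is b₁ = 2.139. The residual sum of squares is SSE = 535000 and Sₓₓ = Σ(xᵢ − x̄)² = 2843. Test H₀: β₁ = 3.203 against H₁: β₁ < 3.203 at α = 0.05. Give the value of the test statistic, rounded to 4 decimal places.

MSE = SSE/(n − 2) = 535000/236 = 2266.95.
SE(b₁) = √(MSE/Sₓₓ) = √(2266.95/2843) = 0.892961.
t = (2.139 − 3.203) / 0.892961 = -1.1915.
df = n − 2 = 236.
One-sided p ≈ 0.1173, which is ≥ 0.05, so fail to reject H₀.
The data do not give significant evidence that the true slope on saturated fat intake is below 3.203 mg/dL per unit.

t = -1.1915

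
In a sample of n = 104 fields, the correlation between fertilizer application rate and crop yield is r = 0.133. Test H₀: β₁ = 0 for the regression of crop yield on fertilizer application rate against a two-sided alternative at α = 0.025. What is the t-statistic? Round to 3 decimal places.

t = r·√(n − 2)/√(1 − r²) = 0.133·√102/√0.982311 = 1.355.
df = n − 2 = 102.
Two-sided p ≈ 0.1783, which is ≥ 0.025, so fail to reject H₀.
The data do not give significant evidence of a linear association between fertilizer application rate and crop yield.

t = 1.355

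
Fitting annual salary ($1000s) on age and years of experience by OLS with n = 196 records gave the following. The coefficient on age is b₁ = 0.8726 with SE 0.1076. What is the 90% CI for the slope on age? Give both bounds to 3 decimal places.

(0.695, 1.050)

df = n − k − 1 = 196 − 2 − 1 = 193.
t* = t_{0.05, 193} = 1.652787.
Margin = t* × SE = 1.652787 × 0.1076 = 0.17784.
CI: 0.8726 ± 0.17784 → (0.695, 1.050).
With 90% confidence, each one-unit increase in age is associated with a change of between 0.695 and 1.050 $1000s in annual salary, holding the other predictors fixed.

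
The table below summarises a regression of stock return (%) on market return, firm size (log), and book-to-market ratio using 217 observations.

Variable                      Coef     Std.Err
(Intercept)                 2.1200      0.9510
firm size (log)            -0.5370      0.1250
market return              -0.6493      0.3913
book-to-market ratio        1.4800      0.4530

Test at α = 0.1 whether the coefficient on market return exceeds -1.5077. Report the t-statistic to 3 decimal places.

Read off: b = -0.6493, SE = 0.3913 for market return.
H₀: β₁ = -1.5077 vs H₁: β₁ > -1.5077.
t = (-0.6493 − (-1.5077)) / 0.3913 = 2.194.
df = n − k − 1 = 217 − 3 − 1 = 213.
One-sided p ≈ 0.0147, which is < 0.1, so reject H₀.
There is evidence that the true slope on market return exceeds -1.5077 % per unit, holding the other predictors fixed.

t = 2.194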